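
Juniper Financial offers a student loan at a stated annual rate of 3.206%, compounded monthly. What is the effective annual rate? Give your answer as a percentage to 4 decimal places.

EAR = (1 + 0.03206/12)^12 − 1.
= 1.032535 − 1 = 3.2535%.

3.2535%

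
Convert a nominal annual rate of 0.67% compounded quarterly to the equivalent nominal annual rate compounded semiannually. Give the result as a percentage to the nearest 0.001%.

0.671%

EAR = (1 + 0.0067/4)^4 − 1 = 0.006717.
Solve (1 + r/2)^2 = 1.006717: r/2 = 1.006717^(1/2) − 1 = 0.003353, so r = 0.006706 = 0.671%.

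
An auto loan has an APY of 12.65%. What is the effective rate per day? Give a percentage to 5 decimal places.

The per-day rate i satisfies (1 + i)^365 = 1 + 0.1265.
i = 1.1265^(1/365) − 1 = 0.0003264 = 0.03264%.

0.03264%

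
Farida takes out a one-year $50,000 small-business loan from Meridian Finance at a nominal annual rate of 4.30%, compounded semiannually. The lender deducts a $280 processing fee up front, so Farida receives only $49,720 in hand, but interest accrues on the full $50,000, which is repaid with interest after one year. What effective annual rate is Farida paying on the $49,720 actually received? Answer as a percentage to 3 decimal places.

4.934%

Amount owed after one year: 50,000 × (1 + 0.0430/2)^2 = 50,000 × 1.043462 = $52,173.11.
Effective rate on net proceeds: 52,173.11 / 49,720 − 1 = 0.049339 = 4.934%.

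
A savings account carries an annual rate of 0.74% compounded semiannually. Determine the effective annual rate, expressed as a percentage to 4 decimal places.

0.7414%

EAR = (1 + 0.0074/2)^2 − 1.
= (1 + 0.003700)^2 − 1 = 1.007414 − 1 = 0.7414%.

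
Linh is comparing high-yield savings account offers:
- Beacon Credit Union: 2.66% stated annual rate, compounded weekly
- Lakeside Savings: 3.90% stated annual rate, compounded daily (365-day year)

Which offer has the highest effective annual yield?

Lakeside Savings

Beacon Credit Union: (1 + 0.0266/52)^52 − 1 = 2.695%
Lakeside Savings: (1 + 0.0390/365)^365 − 1 = 3.977%
The highest effective annual rate is Lakeside Savings at 3.977%.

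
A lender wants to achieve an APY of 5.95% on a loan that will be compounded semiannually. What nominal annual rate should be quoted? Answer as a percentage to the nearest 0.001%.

5.864%

(1 + r/2)^2 − 1 = 0.0595, so 1 + r/2 = 1.0595^(1/2).
r/2 = 0.029320, so r = 0.058640 = 5.864%.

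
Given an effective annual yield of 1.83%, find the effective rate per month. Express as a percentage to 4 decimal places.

0.1512%

The per-month rate i satisfies (1 + i)^12 = 1 + 0.0183.
i = 1.0183^(1/12) − 1 = 0.0015124 = 0.1512%.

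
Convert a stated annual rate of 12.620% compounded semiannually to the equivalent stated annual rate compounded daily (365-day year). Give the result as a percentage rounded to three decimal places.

EAR = (1 + 0.12620/2)^2 − 1 = 0.130182.
Solve (1 + r/365)^365 = 1.130182: r/365 = 1.130182^(1/365) − 1 = 0.000335, so r = 0.122399 = 12.240%.

12.240%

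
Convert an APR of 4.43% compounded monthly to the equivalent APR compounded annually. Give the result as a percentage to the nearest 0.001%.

EAR = (1 + 0.0443/12)^12 − 1 = 0.045211.
Compounded annually, the equivalent nominal rate is the EAR itself: 4.521%.

4.521%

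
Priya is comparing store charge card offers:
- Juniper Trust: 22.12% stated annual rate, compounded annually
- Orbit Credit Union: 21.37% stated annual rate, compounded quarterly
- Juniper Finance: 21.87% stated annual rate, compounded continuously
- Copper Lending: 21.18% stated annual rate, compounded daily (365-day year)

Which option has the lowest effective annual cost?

Juniper Trust

Juniper Trust: compounded annually, EAR = 22.120%
Orbit Credit Union: (1 + 0.2137/4)^4 − 1 = 23.144%
Juniper Finance: e^0.2187 − 1 = 24.446%
Copper Lending: (1 + 0.2118/365)^365 − 1 = 23.582%
The lowest effective annual rate is Juniper Trust at 22.120%.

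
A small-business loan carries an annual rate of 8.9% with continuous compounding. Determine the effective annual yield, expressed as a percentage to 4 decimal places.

With continuous compounding, EAR = e^0.089 − 1.
e^0.089 = 1.093081, so EAR = 0.093081 = 9.3081%.

9.3081%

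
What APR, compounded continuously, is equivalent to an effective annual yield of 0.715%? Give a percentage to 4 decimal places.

Continuous: nominal r satisfies e^r − 1 = 0.00715.
r = ln(1 + 0.00715) = ln(1.00715) = 0.007125 = 0.7125%.

0.7125%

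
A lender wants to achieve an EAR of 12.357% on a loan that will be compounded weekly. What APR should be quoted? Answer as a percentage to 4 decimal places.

11.6642%

(1 + r/52)^52 − 1 = 0.12357, so 1 + r/52 = 1.12357^(1/52).
r/52 = 0.002243, so r = 0.116642 = 11.6642%.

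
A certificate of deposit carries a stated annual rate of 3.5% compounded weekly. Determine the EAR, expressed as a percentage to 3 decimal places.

3.561%

EAR = (1 + 0.035/52)^52 − 1.
= 1.035608 − 1 = 3.561%.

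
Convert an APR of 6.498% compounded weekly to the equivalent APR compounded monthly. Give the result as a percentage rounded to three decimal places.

EAR = (1 + 0.06498/52)^52 − 1 = 0.067094.
Solve (1 + r/12)^12 = 1.067094: r/12 = 1.067094^(1/12) − 1 = 0.005426, so r = 0.065115 = 6.512%.

6.512%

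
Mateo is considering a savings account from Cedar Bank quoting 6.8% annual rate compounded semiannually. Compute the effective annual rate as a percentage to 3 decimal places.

EAR = (1 + 0.068/2)^2 − 1.
= (1 + 0.034000)^2 − 1 = 1.069156 − 1 = 6.916%.

6.916%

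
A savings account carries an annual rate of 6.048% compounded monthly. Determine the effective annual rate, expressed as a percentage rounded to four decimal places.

6.2185%

EAR = (1 + 0.06048/12)^12 − 1.
= 1.062185 − 1 = 6.2185%.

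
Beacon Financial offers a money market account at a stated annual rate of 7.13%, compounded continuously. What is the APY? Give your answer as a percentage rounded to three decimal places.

With continuous compounding, EAR = e^0.0713 − 1.
e^0.0713 = 1.073903, so EAR = 0.073903 = 7.390%.

7.390%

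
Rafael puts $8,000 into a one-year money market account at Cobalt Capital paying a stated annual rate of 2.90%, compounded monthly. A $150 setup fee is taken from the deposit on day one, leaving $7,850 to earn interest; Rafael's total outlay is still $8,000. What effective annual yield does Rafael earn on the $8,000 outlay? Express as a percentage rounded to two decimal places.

Value after one year: 7,850 × (1 + 0.0290/12)^12 = 7,850 × 1.029389 = $8,080.70.
Effective yield on the $8,000 outlay: 8,080.70 / 8,000 − 1 = 0.010088 = 1.01%.

1.01%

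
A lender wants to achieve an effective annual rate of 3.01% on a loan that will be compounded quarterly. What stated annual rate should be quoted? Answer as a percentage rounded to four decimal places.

2.9766%

(1 + r/4)^4 − 1 = 0.0301, so 1 + r/4 = 1.0301^(1/4).
r/4 = 0.007442, so r = 0.029766 = 2.9766%.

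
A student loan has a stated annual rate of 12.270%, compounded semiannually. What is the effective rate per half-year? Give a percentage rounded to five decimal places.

With a nominal annual rate compounded semiannually, the periodic rate is the nominal rate divided by 2.
i = 0.12270 / 2 = 0.0613500 = 6.13500%.

6.13500%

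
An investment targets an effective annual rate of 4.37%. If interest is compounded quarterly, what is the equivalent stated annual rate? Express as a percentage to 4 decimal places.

4.3002%

(1 + r/4)^4 − 1 = 0.0437, so 1 + r/4 = 1.0437^(1/4).
r/4 = 0.010750, so r = 0.043002 = 4.3002%.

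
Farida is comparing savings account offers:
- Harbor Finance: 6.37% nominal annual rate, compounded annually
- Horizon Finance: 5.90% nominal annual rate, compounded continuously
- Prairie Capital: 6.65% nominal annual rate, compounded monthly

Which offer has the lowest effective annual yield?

Harbor Finance: compounded annually, EAR = 6.370%
Horizon Finance: e^0.0590 − 1 = 6.078%
Prairie Capital: (1 + 0.0665/12)^12 − 1 = 6.856%
The lowest effective annual rate is Horizon Finance at 6.078%.

Horizon Finance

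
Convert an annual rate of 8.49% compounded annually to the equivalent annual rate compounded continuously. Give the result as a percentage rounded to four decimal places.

Compounded annually, EAR = nominal = 0.084900.
Equivalent continuous rate: r = ln(1 + 0.084900) = 0.081488 = 8.1488%.

8.1488%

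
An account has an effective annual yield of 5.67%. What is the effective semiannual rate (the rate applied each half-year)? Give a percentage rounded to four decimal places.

The per-half-year rate i satisfies (1 + i)^2 = 1 + 0.0567.
i = 1.0567^(1/2) − 1 = 0.0279591 = 2.7959%.

2.7959%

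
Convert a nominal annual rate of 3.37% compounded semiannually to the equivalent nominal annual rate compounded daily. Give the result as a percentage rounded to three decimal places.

3.342%

EAR = (1 + 0.0337/2)^2 − 1 = 0.033984.
Solve (1 + r/365)^365 = 1.033984: r/365 = 1.033984^(1/365) − 1 = 0.000092, so r = 0.033421 = 3.342%.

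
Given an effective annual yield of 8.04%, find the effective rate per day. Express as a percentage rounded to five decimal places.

0.02119%

The per-day rate i satisfies (1 + i)^365 = 1 + 0.0804.
i = 1.0804^(1/365) − 1 = 0.0002119 = 0.02119%.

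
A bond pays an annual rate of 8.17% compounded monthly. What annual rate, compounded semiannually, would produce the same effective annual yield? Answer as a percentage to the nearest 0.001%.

8.310%

EAR = (1 + 0.0817/12)^12 − 1 = 0.084830.
Solve (1 + r/2)^2 = 1.084830: r/2 = 1.084830^(1/2) − 1 = 0.041552, so r = 0.083103 = 8.310%.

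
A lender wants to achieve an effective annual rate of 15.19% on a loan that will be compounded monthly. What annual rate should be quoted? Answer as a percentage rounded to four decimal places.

14.2249%

(1 + r/12)^12 − 1 = 0.1519, so 1 + r/12 = 1.1519^(1/12).
r/12 = 0.011854, so r = 0.142249 = 14.2249%.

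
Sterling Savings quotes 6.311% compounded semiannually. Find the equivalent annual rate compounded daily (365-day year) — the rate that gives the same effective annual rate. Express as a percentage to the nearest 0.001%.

EAR = (1 + 0.06311/2)^2 − 1 = 0.064106.
Solve (1 + r/365)^365 = 1.064106: r/365 = 1.064106^(1/365) − 1 = 0.000170, so r = 0.062140 = 6.214%.

6.214%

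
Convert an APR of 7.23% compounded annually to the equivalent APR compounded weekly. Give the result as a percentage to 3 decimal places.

6.985%

Compounded annually, EAR = nominal = 0.072300.
Solve (1 + r/52)^52 = 1.072300: r/52 = 1.072300^(1/52) − 1 = 0.001343, so r = 0.069853 = 6.985%.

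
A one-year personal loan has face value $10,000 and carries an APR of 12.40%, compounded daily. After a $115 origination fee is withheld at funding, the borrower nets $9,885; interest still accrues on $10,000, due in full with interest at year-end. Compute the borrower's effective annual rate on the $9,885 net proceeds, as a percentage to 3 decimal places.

Amount owed after one year: 10,000 × (1 + 0.1240/365)^365 = 10,000 × 1.131992 = $11,319.92.
Effective rate on net proceeds: 11,319.92 / 9,885 − 1 = 0.145161 = 14.516%.

14.516%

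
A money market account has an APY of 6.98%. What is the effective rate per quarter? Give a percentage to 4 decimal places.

The per-quarter rate i satisfies (1 + i)^4 = 1 + 0.0698.
i = 1.0698^(1/4) − 1 = 0.0170110 = 1.7011%.

1.7011%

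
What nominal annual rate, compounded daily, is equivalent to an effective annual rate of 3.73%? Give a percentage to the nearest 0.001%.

3.662%

(1 + r/365)^365 − 1 = 0.0373, so 1 + r/365 = 1.0373^(1/365).
r/365 = 0.000100, so r = 0.036623 = 3.662%.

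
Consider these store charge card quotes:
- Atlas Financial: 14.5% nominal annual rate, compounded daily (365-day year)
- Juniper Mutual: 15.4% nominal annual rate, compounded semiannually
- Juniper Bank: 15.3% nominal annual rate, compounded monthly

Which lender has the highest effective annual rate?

Atlas Financial: (1 + 0.145/365)^365 − 1 = 15.601%
Juniper Mutual: (1 + 0.154/2)^2 − 1 = 15.993%
Juniper Bank: (1 + 0.153/12)^12 − 1 = 16.420%
The highest effective annual rate is Juniper Bank at 16.420%.

Juniper Bank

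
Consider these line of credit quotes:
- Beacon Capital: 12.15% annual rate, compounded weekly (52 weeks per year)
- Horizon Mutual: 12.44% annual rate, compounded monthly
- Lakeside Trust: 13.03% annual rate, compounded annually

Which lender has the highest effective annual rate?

Beacon Capital: (1 + 0.1215/52)^52 − 1 = 12.903%
Horizon Mutual: (1 + 0.1244/12)^12 − 1 = 13.174%
Lakeside Trust: compounded annually, EAR = 13.030%
The highest effective annual rate is Horizon Mutual at 13.174%.

Horizon Mutual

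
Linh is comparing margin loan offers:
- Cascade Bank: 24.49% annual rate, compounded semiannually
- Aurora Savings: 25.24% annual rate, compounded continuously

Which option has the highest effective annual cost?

Cascade Bank: (1 + 0.2449/2)^2 − 1 = 25.989%
Aurora Savings: e^0.2524 − 1 = 28.711%
The highest effective annual rate is Aurora Savings at 28.711%.

Aurora Savings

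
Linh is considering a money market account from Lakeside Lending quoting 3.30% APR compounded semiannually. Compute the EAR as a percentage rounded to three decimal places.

EAR = (1 + 0.0330/2)^2 − 1.
= (1 + 0.016500)^2 − 1 = 1.033272 − 1 = 3.327%.

3.327%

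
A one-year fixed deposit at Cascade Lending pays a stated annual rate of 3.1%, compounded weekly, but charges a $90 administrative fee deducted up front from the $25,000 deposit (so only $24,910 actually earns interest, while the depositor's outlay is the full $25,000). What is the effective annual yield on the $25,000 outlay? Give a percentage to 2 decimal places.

2.78%

Value after one year: 24,910 × (1 + 0.031/52)^52 = 24,910 × 1.031476 = $25,694.07.
Effective yield on the $25,000 outlay: 25,694.07 / 25,000 − 1 = 0.027763 = 2.78%.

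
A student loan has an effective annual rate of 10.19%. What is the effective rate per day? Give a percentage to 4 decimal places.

The per-day rate i satisfies (1 + i)^365 = 1 + 0.1019.
i = 1.1019^(1/365) − 1 = 0.0002659 = 0.0266%.

0.0266%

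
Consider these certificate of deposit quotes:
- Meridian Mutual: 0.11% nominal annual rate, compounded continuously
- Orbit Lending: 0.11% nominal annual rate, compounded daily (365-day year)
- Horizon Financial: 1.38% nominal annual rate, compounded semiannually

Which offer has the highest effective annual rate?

Horizon Financial

Meridian Mutual: e^0.0011 − 1 = 0.110%
Orbit Lending: (1 + 0.0011/365)^365 − 1 = 0.110%
Horizon Financial: (1 + 0.0138/2)^2 − 1 = 1.385%
The highest effective annual rate is Horizon Financial at 1.385%.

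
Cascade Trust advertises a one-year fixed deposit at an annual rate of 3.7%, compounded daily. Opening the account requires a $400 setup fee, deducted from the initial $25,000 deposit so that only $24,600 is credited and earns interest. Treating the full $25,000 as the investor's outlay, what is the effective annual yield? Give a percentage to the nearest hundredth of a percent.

2.11%

Value after one year: 24,600 × (1 + 0.037/365)^365 = 24,600 × 1.037691 = $25,527.20.
Effective yield on the $25,000 outlay: 25,527.20 / 25,000 − 1 = 0.021088 = 2.11%.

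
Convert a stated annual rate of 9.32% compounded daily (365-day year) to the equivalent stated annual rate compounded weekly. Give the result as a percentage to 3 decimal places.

9.327%

EAR = (1 + 0.0932/365)^365 − 1 = 0.097668.
Solve (1 + r/52)^52 = 1.097668: r/52 = 1.097668^(1/52) − 1 = 0.001794, so r = 0.093272 = 9.327%.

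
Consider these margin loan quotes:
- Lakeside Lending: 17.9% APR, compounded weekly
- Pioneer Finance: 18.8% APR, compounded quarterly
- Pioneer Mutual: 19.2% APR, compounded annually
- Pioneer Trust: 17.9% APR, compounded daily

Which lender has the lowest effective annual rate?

Lakeside Lending: (1 + 0.179/52)^52 − 1 = 19.565%
Pioneer Finance: (1 + 0.188/4)^4 − 1 = 20.167%
Pioneer Mutual: compounded annually, EAR = 19.200%
Pioneer Trust: (1 + 0.179/365)^365 − 1 = 19.597%
The lowest effective annual rate is Pioneer Mutual at 19.200%.

Pioneer Mutual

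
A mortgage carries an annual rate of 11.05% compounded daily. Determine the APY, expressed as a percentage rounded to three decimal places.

11.682%

EAR = (1 + 0.1105/365)^365 − 1.
= (1 + 0.000303)^365 − 1 = 1.116818 − 1 = 11.682%.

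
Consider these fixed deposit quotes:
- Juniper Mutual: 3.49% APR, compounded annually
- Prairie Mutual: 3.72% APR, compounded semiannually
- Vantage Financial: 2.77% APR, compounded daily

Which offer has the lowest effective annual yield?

Juniper Mutual: compounded annually, EAR = 3.490%
Prairie Mutual: (1 + 0.0372/2)^2 − 1 = 3.755%
Vantage Financial: (1 + 0.0277/365)^365 − 1 = 2.809%
The lowest effective annual rate is Vantage Financial at 2.809%.

Vantage Financial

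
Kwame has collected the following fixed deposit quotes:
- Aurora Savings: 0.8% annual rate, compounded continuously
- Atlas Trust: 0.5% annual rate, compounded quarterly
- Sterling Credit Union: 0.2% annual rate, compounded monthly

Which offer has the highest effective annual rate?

Aurora Savings

Aurora Savings: e^0.008 − 1 = 0.803%
Atlas Trust: (1 + 0.005/4)^4 − 1 = 0.501%
Sterling Credit Union: (1 + 0.002/12)^12 − 1 = 0.200%
The highest effective annual rate is Aurora Savings at 0.803%.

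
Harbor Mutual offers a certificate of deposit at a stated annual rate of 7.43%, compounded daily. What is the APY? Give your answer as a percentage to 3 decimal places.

EAR = (1 + 0.0743/365)^365 − 1.
= (1 + 0.000204)^365 − 1 = 1.077122 − 1 = 7.712%.

7.712%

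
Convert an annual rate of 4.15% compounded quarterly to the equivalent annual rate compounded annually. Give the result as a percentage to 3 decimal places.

4.215%

EAR = (1 + 0.0415/4)^4 − 1 = 0.042150.
Compounded annually, the equivalent nominal rate is the EAR itself: 4.215%.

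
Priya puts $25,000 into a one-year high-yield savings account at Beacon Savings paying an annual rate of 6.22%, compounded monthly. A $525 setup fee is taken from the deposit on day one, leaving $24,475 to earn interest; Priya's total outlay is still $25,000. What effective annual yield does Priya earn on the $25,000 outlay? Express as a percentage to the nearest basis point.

Value after one year: 24,475 × (1 + 0.0622/12)^12 = 24,475 × 1.064004 = $26,041.50.
Effective yield on the $25,000 outlay: 26,041.50 / 25,000 − 1 = 0.041660 = 4.17%.

4.17%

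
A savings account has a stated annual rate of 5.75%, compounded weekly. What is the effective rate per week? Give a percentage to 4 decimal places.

With a nominal annual rate compounded weekly, the periodic rate is the nominal rate divided by 52.
i = 0.0575 / 52 = 0.0011058 = 0.1106%.

0.1106%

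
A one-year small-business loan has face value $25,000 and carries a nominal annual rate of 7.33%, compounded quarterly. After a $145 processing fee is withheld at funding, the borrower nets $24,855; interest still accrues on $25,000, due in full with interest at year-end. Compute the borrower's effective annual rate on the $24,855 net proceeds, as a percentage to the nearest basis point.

Amount owed after one year: 25,000 × (1 + 0.0733/4)^4 = 25,000 × 1.075340 = $26,883.49.
Effective rate on net proceeds: 26,883.49 / 24,855 − 1 = 0.081613 = 8.16%.

8.16%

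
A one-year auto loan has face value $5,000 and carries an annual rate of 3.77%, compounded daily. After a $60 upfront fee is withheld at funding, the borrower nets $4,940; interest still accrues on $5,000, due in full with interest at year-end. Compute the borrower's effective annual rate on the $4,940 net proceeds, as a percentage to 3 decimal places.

Amount owed after one year: 5,000 × (1 + 0.0377/365)^365 = 5,000 × 1.038418 = $5,192.09.
Effective rate on net proceeds: 5,192.09 / 4,940 − 1 = 0.051030 = 5.103%.

5.103%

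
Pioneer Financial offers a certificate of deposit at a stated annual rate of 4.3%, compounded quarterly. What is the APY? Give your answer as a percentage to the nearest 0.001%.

EAR = (1 + 0.043/4)^4 − 1.
= (1 + 0.010750)^4 − 1 = 1.043698 − 1 = 4.370%.

4.370%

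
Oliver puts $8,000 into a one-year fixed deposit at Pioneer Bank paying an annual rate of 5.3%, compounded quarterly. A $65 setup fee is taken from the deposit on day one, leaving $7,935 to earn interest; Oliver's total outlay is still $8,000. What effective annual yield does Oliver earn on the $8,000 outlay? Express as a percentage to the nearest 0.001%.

Value after one year: 7,935 × (1 + 0.053/4)^4 = 7,935 × 1.054063 = $8,363.99.
Effective yield on the $8,000 outlay: 8,363.99 / 8,000 − 1 = 0.045498 = 4.550%.

4.550%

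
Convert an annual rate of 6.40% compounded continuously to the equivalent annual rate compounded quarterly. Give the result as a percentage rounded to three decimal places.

6.451%

EAR under continuous compounding: e^0.0640 − 1 = 0.066092.
Solve (1 + r/4)^4 = 1.066092: r/4 = 1.066092^(1/4) − 1 = 0.016129, so r = 0.064515 = 6.451%.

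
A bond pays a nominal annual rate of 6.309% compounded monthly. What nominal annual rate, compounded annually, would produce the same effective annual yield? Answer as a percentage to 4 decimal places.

6.4947%

EAR = (1 + 0.06309/12)^12 − 1 = 0.064947.
Compounded annually, the equivalent nominal rate is the EAR itself: 6.4947%.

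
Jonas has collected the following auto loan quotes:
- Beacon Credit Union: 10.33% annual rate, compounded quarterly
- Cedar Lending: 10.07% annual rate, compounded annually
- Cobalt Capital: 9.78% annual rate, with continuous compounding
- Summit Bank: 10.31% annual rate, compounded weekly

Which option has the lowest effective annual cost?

Cedar Lending

Beacon Credit Union: (1 + 0.1033/4)^4 − 1 = 10.737%
Cedar Lending: compounded annually, EAR = 10.070%
Cobalt Capital: e^0.0978 − 1 = 10.274%
Summit Bank: (1 + 0.1031/52)^52 − 1 = 10.849%
The lowest effective annual rate is Cedar Lending at 10.070%.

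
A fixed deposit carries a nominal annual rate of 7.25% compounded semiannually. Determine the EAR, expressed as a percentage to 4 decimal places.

7.3814%

EAR = (1 + 0.0725/2)^2 − 1.
= (1 + 0.036250)^2 − 1 = 1.073814 − 1 = 7.3814%.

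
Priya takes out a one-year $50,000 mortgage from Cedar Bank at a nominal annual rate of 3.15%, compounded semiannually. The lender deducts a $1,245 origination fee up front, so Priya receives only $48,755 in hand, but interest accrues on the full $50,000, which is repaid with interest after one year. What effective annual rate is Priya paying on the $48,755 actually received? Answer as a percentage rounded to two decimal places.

5.81%

Amount owed after one year: 50,000 × (1 + 0.0315/2)^2 = 50,000 × 1.031748 = $51,587.40.
Effective rate on net proceeds: 51,587.40 / 48,755 − 1 = 0.058095 = 5.81%.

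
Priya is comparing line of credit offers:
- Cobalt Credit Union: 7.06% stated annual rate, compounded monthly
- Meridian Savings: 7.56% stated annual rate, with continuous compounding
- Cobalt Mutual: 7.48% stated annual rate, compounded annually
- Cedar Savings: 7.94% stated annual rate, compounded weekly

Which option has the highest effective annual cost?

Cedar Savings

Cobalt Credit Union: (1 + 0.0706/12)^12 − 1 = 7.293%
Meridian Savings: e^0.0756 − 1 = 7.853%
Cobalt Mutual: compounded annually, EAR = 7.480%
Cedar Savings: (1 + 0.0794/52)^52 − 1 = 8.257%
The highest effective annual rate is Cedar Savings at 8.257%.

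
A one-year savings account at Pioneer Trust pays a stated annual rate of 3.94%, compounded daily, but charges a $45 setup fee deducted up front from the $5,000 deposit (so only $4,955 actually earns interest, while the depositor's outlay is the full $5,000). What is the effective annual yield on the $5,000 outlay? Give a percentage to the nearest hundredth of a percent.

3.08%

Value after one year: 4,955 × (1 + 0.0394/365)^365 = 4,955 × 1.040184 = $5,154.11.
Effective yield on the $5,000 outlay: 5,154.11 / 5,000 − 1 = 0.030823 = 3.08%.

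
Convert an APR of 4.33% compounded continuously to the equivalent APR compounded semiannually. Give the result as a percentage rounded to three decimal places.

EAR under continuous compounding: e^0.0433 − 1 = 0.044251.
Solve (1 + r/2)^2 = 1.044251: r/2 = 1.044251^(1/2) − 1 = 0.021886, so r = 0.043772 = 4.377%.

4.377%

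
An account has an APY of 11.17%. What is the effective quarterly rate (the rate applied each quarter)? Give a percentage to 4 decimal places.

2.6826%

The per-quarter rate i satisfies (1 + i)^4 = 1 + 0.1117.
i = 1.1117^(1/4) − 1 = 0.0268261 = 2.6826%.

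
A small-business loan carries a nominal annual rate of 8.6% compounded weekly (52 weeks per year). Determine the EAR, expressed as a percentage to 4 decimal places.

EAR = (1 + 0.086/52)^52 − 1.
= (1 + 0.001654)^52 − 1 = 1.089729 − 1 = 8.9729%.

8.9729%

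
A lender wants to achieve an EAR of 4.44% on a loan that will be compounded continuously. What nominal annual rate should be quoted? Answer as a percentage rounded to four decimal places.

Continuous: nominal r satisfies e^r − 1 = 0.0444.
r = ln(1 + 0.0444) = ln(1.0444) = 0.043443 = 4.3443%.

4.3443%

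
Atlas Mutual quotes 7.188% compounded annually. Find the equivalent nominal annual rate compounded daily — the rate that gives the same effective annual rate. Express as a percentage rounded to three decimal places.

Compounded annually, EAR = nominal = 0.071880.
Solve (1 + r/365)^365 = 1.071880: r/365 = 1.071880^(1/365) − 1 = 0.000190, so r = 0.069421 = 6.942%.

6.942%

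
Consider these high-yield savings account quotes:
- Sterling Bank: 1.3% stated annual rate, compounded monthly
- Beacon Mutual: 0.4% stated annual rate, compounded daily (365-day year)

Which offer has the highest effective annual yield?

Sterling Bank: (1 + 0.013/12)^12 − 1 = 1.308%
Beacon Mutual: (1 + 0.004/365)^365 − 1 = 0.401%
The highest effective annual rate is Sterling Bank at 1.308%.

Sterling Bank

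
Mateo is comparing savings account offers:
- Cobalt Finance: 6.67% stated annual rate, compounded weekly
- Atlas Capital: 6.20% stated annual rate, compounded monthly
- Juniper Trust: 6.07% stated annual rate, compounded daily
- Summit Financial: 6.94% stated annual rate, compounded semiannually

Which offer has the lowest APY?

Juniper Trust

Cobalt Finance: (1 + 0.0667/52)^52 − 1 = 6.893%
Atlas Capital: (1 + 0.0620/12)^12 − 1 = 6.379%
Juniper Trust: (1 + 0.0607/365)^365 − 1 = 6.257%
Summit Financial: (1 + 0.0694/2)^2 − 1 = 7.060%
The lowest effective annual rate is Juniper Trust at 6.257%.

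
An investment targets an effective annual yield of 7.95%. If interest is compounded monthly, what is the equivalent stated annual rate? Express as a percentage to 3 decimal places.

(1 + r/12)^12 − 1 = 0.0795, so 1 + r/12 = 1.0795^(1/12).
r/12 = 0.006395, so r = 0.076742 = 7.674%.

7.674%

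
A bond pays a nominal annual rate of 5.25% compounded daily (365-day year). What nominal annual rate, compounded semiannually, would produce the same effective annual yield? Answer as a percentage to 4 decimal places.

EAR = (1 + 0.0525/365)^365 − 1 = 0.053899.
Solve (1 + r/2)^2 = 1.053899: r/2 = 1.053899^(1/2) − 1 = 0.026596, so r = 0.053191 = 5.3191%.

5.3191%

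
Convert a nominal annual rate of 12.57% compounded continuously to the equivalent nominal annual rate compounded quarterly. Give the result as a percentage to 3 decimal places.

EAR under continuous compounding: e^0.1257 − 1 = 0.133942.
Solve (1 + r/4)^4 = 1.133942: r/4 = 1.133942^(1/4) − 1 = 0.031924, so r = 0.127696 = 12.770%.

12.770%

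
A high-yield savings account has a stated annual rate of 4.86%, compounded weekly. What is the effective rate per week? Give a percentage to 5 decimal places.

With a nominal annual rate compounded weekly, the periodic rate is the nominal rate divided by 52.
i = 0.0486 / 52 = 0.0009346 = 0.09346%.

0.09346%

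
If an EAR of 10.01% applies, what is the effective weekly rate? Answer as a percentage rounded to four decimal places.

0.1836%

The per-week rate i satisfies (1 + i)^52 = 1 + 0.1001.
i = 1.1001^(1/52) − 1 = 0.0018363 = 0.1836%.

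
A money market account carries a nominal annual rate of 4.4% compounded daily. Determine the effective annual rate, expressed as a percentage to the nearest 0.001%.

EAR = (1 + 0.044/365)^365 − 1.
= (1 + 0.000121)^365 − 1 = 1.044980 − 1 = 4.498%.

4.498%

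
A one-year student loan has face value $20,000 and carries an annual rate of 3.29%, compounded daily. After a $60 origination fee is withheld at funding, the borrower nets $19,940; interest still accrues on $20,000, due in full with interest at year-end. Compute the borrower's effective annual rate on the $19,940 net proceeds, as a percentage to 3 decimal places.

3.656%

Amount owed after one year: 20,000 × (1 + 0.0329/365)^365 = 20,000 × 1.033446 = $20,668.91.
Effective rate on net proceeds: 20,668.91 / 19,940 − 1 = 0.036555 = 3.656%.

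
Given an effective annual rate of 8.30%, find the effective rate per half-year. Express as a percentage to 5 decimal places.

The per-half-year rate i satisfies (1 + i)^2 = 1 + 0.0830.
i = 1.0830^(1/2) − 1 = 0.0406729 = 4.06729%.

4.06729%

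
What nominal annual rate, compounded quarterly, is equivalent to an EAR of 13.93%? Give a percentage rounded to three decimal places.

13.256%

(1 + r/4)^4 − 1 = 0.1393, so 1 + r/4 = 1.1393^(1/4).
r/4 = 0.033141, so r = 0.132563 = 13.256%.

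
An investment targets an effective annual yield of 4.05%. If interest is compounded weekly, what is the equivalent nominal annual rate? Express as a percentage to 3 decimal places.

(1 + r/52)^52 − 1 = 0.0405, so 1 + r/52 = 1.0405^(1/52).
r/52 = 0.000764, so r = 0.039717 = 3.972%.

3.972%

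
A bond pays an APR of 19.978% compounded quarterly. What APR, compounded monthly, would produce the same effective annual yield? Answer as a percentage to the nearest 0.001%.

19.654%

EAR = (1 + 0.19978/4)^4 − 1 = 0.215252.
Solve (1 + r/12)^12 = 1.215252: r/12 = 1.215252^(1/12) − 1 = 0.016379, so r = 0.196543 = 19.654%.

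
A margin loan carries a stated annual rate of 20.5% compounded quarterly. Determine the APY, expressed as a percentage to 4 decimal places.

EAR = (1 + 0.205/4)^4 − 1.
= 1.221305 − 1 = 22.1305%.

22.1305%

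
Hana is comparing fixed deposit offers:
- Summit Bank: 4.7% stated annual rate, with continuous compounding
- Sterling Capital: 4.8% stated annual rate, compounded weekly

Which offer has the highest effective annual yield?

Sterling Capital

Summit Bank: e^0.047 − 1 = 4.812%
Sterling Capital: (1 + 0.048/52)^52 − 1 = 4.915%
The highest effective annual rate is Sterling Capital at 4.915%.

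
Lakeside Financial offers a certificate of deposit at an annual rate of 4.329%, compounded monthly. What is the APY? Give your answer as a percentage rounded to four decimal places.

4.4159%

EAR = (1 + 0.04329/12)^12 − 1.
= (1 + 0.003607)^12 − 1 = 1.044159 − 1 = 4.4159%.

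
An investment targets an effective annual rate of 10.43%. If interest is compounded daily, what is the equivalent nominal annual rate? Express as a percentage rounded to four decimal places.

9.9225%

(1 + r/365)^365 − 1 = 0.1043, so 1 + r/365 = 1.1043^(1/365).
r/365 = 0.000272, so r = 0.099225 = 9.9225%.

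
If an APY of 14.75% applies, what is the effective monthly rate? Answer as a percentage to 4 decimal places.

1.1531%

The per-month rate i satisfies (1 + i)^12 = 1 + 0.1475.
i = 1.1475^(1/12) − 1 = 0.0115315 = 1.1531%.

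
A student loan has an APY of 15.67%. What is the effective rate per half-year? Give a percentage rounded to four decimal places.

7.5500%

The per-half-year rate i satisfies (1 + i)^2 = 1 + 0.1567.
i = 1.1567^(1/2) − 1 = 0.0754999 = 7.5500%.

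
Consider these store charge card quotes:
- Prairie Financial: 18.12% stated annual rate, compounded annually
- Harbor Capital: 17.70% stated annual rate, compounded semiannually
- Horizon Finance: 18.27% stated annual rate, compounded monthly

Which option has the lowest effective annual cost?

Prairie Financial: compounded annually, EAR = 18.120%
Harbor Capital: (1 + 0.1770/2)^2 − 1 = 18.483%
Horizon Finance: (1 + 0.1827/12)^12 − 1 = 19.880%
The lowest effective annual rate is Prairie Financial at 18.120%.

Prairie Financial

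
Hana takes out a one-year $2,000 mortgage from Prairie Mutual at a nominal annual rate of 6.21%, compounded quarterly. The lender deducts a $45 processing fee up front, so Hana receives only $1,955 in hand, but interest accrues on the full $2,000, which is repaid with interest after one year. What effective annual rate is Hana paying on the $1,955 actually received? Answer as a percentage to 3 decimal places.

Amount owed after one year: 2,000 × (1 + 0.0621/4)^4 = 2,000 × 1.063561 = $2,127.12.
Effective rate on net proceeds: 2,127.12 / 1,955 − 1 = 0.088042 = 8.804%.

8.804%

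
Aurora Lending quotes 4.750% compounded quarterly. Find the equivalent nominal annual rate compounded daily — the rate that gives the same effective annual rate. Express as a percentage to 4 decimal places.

EAR = (1 + 0.04750/4)^4 − 1 = 0.048353.
Solve (1 + r/365)^365 = 1.048353: r/365 = 1.048353^(1/365) − 1 = 0.000129, so r = 0.047223 = 4.7223%.

4.7223%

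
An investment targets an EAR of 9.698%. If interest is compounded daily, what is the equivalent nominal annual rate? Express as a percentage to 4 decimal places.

9.2573%

(1 + r/365)^365 − 1 = 0.09698, so 1 + r/365 = 1.09698^(1/365).
r/365 = 0.000254, so r = 0.092573 = 9.2573%.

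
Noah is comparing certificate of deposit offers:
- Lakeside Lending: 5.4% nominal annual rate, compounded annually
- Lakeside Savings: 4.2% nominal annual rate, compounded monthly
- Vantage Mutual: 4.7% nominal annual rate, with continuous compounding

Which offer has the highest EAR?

Lakeside Lending: compounded annually, EAR = 5.400%
Lakeside Savings: (1 + 0.042/12)^12 − 1 = 4.282%
Vantage Mutual: e^0.047 − 1 = 4.812%
The highest effective annual rate is Lakeside Lending at 5.400%.

Lakeside Lending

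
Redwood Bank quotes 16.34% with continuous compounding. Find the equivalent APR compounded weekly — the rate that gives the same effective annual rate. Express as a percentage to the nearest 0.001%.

16.366%

EAR under continuous compounding: e^0.1634 − 1 = 0.177508.
Solve (1 + r/52)^52 = 1.177508: r/52 = 1.177508^(1/52) − 1 = 0.003147, so r = 0.163657 = 16.366%.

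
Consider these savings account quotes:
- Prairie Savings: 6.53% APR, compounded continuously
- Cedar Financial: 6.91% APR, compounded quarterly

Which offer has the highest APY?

Prairie Savings: e^0.0653 − 1 = 6.748%
Cedar Financial: (1 + 0.0691/4)^4 − 1 = 7.091%
The highest effective annual rate is Cedar Financial at 7.091%.

Cedar Financial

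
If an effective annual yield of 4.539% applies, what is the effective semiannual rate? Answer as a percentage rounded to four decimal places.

2.2443%

The per-half-year rate i satisfies (1 + i)^2 = 1 + 0.04539.
i = 1.04539^(1/2) − 1 = 0.0224432 = 2.2443%.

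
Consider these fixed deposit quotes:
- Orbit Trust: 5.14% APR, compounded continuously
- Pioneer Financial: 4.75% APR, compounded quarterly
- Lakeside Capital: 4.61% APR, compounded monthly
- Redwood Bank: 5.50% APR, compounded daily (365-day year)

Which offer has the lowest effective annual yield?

Orbit Trust: e^0.0514 − 1 = 5.274%
Pioneer Financial: (1 + 0.0475/4)^4 − 1 = 4.835%
Lakeside Capital: (1 + 0.0461/12)^12 − 1 = 4.709%
Redwood Bank: (1 + 0.0550/365)^365 − 1 = 5.654%
The lowest effective annual rate is Lakeside Capital at 4.709%.

Lakeside Capital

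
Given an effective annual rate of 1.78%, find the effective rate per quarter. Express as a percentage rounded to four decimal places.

The per-quarter rate i satisfies (1 + i)^4 = 1 + 0.0178.
i = 1.0178^(1/4) − 1 = 0.0044206 = 0.4421%.

0.4421%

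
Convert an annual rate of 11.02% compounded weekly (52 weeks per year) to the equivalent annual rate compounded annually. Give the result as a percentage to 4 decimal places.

11.6371%

EAR = (1 + 0.1102/52)^52 − 1 = 0.116371.
Compounded annually, the equivalent nominal rate is the EAR itself: 11.6371%.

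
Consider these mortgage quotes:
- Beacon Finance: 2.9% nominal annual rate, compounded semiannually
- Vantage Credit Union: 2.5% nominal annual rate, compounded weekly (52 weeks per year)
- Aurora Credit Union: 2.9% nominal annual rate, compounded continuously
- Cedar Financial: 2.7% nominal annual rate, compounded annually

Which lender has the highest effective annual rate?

Beacon Finance: (1 + 0.029/2)^2 − 1 = 2.921%
Vantage Credit Union: (1 + 0.025/52)^52 − 1 = 2.531%
Aurora Credit Union: e^0.029 − 1 = 2.942%
Cedar Financial: compounded annually, EAR = 2.700%
The highest effective annual rate is Aurora Credit Union at 2.942%.

Aurora Credit Union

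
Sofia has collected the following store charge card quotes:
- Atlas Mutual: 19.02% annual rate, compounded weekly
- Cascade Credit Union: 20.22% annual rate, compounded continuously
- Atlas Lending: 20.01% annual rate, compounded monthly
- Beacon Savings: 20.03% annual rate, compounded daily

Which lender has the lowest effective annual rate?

Atlas Mutual: (1 + 0.1902/52)^52 − 1 = 20.907%
Cascade Credit Union: e^0.2022 − 1 = 22.409%
Atlas Lending: (1 + 0.2001/12)^12 − 1 = 21.951%
Beacon Savings: (1 + 0.2003/365)^365 − 1 = 22.170%
The lowest effective annual rate is Atlas Mutual at 20.907%.

Atlas Mutual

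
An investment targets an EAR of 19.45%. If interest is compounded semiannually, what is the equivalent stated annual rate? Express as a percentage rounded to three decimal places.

(1 + r/2)^2 − 1 = 0.1945, so 1 + r/2 = 1.1945^(1/2).
r/2 = 0.092932, so r = 0.185864 = 18.586%.

18.586%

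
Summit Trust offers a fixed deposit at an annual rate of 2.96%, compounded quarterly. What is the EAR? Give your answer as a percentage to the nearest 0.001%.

2.993%

EAR = (1 + 0.0296/4)^4 − 1.
= 1.029930 − 1 = 2.993%.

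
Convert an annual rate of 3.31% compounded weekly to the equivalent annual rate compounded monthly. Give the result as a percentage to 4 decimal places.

3.3135%

EAR = (1 + 0.0331/52)^52 − 1 = 0.033643.
Solve (1 + r/12)^12 = 1.033643: r/12 = 1.033643^(1/12) − 1 = 0.002761, so r = 0.033135 = 3.3135%.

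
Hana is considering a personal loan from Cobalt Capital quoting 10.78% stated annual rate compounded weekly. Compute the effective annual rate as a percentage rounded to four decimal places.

EAR = (1 + 0.1078/52)^52 − 1.
= (1 + 0.002073)^52 − 1 = 1.113701 − 1 = 11.3701%.

11.3701%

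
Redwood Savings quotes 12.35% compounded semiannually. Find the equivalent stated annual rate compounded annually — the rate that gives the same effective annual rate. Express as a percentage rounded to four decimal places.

EAR = (1 + 0.1235/2)^2 − 1 = 0.127313.
Compounded annually, the equivalent nominal rate is the EAR itself: 12.7313%.

12.7313%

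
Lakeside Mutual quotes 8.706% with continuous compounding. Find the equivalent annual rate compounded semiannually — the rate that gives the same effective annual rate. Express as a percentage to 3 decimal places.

EAR under continuous compounding: e^0.08706 − 1 = 0.090962.
Solve (1 + r/2)^2 = 1.090962: r/2 = 1.090962^(1/2) − 1 = 0.044491, so r = 0.088983 = 8.898%.

8.898%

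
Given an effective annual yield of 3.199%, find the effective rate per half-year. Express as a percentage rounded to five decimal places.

1.58691%

The per-half-year rate i satisfies (1 + i)^2 = 1 + 0.03199.
i = 1.03199^(1/2) − 1 = 0.0158691 = 1.58691%.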